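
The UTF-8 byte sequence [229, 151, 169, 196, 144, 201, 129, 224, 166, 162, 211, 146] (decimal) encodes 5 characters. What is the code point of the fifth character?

Offset 0: leading byte 0xE5 = 11100101 → 3-byte char #1 = E5 97 A9.
Offset 3: leading byte 0xC4 = 11000100 → 2-byte char #2 = C4 90.
Offset 5: leading byte 0xC9 = 11001001 → 2-byte char #3 = C9 81.
Offset 7: leading byte 0xE0 = 11100000 → 3-byte char #4 = E0 A6 A2.
Offset 10: leading byte 0xD3 = 11010011 → 2-byte char #5 = D3 92.
Leading byte 0xD3 = 11010011 matches 110xxxxx → 2-byte sequence.
Byte 1: 0xD3 = 11010011, payload 10011 (5 bits).
Byte 2: 0x92 = 10010010 (10xxxxxx ✓), payload 010010.
Concatenate: 10011010010 = 0x4D2 (11 bits → U+04D2).

U+04D2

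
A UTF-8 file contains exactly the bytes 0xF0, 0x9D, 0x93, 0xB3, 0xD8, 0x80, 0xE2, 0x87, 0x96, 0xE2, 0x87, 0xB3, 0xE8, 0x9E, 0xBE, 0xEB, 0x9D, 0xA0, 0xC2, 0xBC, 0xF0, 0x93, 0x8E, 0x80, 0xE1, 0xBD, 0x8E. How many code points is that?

9

Byte at offset 0: 0xF0 = 11110000 → 4-byte char (#1). Advance 4.
Byte at offset 4: 0xD8 = 11011000 → 2-byte char (#2). Advance 2.
Byte at offset 6: 0xE2 = 11100010 → 3-byte char (#3). Advance 3.
Byte at offset 9: 0xE2 = 11100010 → 3-byte char (#4). Advance 3.
Byte at offset 12: 0xE8 = 11101000 → 3-byte char (#5). Advance 3.
Byte at offset 15: 0xEB = 11101011 → 3-byte char (#6). Advance 3.
Byte at offset 18: 0xC2 = 11000010 → 2-byte char (#7). Advance 2.
Byte at offset 20: 0xF0 = 11110000 → 4-byte char (#8). Advance 4.
Byte at offset 24: 0xE1 = 11100001 → 3-byte char (#9). Advance 3.
Reached end at offset 27 after 9 code points.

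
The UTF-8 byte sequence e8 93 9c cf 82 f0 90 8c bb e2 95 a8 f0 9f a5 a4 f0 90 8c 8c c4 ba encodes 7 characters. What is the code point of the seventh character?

Offset 0: leading byte 0xE8 = 11101000 → 3-byte char #1 = E8 93 9C.
Offset 3: leading byte 0xCF = 11001111 → 2-byte char #2 = CF 82.
Offset 5: leading byte 0xF0 = 11110000 → 4-byte char #3 = F0 90 8C BB.
Offset 9: leading byte 0xE2 = 11100010 → 3-byte char #4 = E2 95 A8.
Offset 12: leading byte 0xF0 = 11110000 → 4-byte char #5 = F0 9F A5 A4.
Offset 16: leading byte 0xF0 = 11110000 → 4-byte char #6 = F0 90 8C 8C.
Offset 20: leading byte 0xC4 = 11000100 → 2-byte char #7 = C4 BA.
Leading byte 0xC4 = 11000100 matches 110xxxxx → 2-byte sequence.
Byte 1: 0xC4 = 11000100, payload 00100 (5 bits).
Byte 2: 0xBA = 10111010 (10xxxxxx ✓), payload 111010.
Concatenate: 00100111010 = 0x13A (11 bits → U+013A).

U+013A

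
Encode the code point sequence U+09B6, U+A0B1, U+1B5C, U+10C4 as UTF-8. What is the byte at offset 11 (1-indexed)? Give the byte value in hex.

0x83

1-indexed offset 11 is 0-indexed offset 10.
U+09B6 → 3-byte form E0 A6 B6 at offsets 0–2.
U+A0B1 → 3-byte form EA 82 B1 at offsets 3–5.
U+1B5C → 3-byte form E1 AD 9C at offsets 6–8.
U+10C4 → 3-byte form E1 83 84 at offsets 9–11.
Offset 10 falls in char 4's range; it's byte 2 of E1 83 84 = 0x83.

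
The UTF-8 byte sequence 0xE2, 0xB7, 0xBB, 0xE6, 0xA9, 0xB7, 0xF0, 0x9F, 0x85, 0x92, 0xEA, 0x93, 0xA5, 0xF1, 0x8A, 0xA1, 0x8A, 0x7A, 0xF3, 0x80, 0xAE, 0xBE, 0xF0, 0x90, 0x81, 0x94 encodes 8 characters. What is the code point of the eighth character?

U+10054

Offset 0: leading byte 0xE2 = 11100010 → 3-byte char #1 = E2 B7 BB.
Offset 3: leading byte 0xE6 = 11100110 → 3-byte char #2 = E6 A9 B7.
Offset 6: leading byte 0xF0 = 11110000 → 4-byte char #3 = F0 9F 85 92.
Offset 10: leading byte 0xEA = 11101010 → 3-byte char #4 = EA 93 A5.
Offset 13: leading byte 0xF1 = 11110001 → 4-byte char #5 = F1 8A A1 8A.
Offset 17: leading byte 0x7A = 01111010 → 1-byte char #6 = 7A.
Offset 18: leading byte 0xF3 = 11110011 → 4-byte char #7 = F3 80 AE BE.
Offset 22: leading byte 0xF0 = 11110000 → 4-byte char #8 = F0 90 81 94.
Leading byte 0xF0 = 11110000 matches 11110xxx → 4-byte sequence.
Byte 1: 0xF0 = 11110000, payload 000 (3 bits).
Byte 2: 0x90 = 10010000 (10xxxxxx ✓), payload 010000.
Byte 3: 0x81 = 10000001 (10xxxxxx ✓), payload 000001.
Byte 4: 0x94 = 10010100 (10xxxxxx ✓), payload 010100.
Concatenate: 000010000000001010100 = 0x10054 (21 bits → U+10054).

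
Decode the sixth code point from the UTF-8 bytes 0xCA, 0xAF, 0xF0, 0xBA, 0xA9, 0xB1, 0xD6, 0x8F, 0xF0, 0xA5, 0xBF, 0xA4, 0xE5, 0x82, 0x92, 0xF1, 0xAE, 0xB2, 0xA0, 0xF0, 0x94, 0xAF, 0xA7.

U+6ECA0

Offset 0: leading byte 0xCA = 11001010 → 2-byte char #1 = CA AF.
Offset 2: leading byte 0xF0 = 11110000 → 4-byte char #2 = F0 BA A9 B1.
Offset 6: leading byte 0xD6 = 11010110 → 2-byte char #3 = D6 8F.
Offset 8: leading byte 0xF0 = 11110000 → 4-byte char #4 = F0 A5 BF A4.
Offset 12: leading byte 0xE5 = 11100101 → 3-byte char #5 = E5 82 92.
Offset 15: leading byte 0xF1 = 11110001 → 4-byte char #6 = F1 AE B2 A0.
Leading byte 0xF1 = 11110001 matches 11110xxx → 4-byte sequence.
Byte 1: 0xF1 = 11110001, payload 001 (3 bits).
Byte 2: 0xAE = 10101110 (10xxxxxx ✓), payload 101110.
Byte 3: 0xB2 = 10110010 (10xxxxxx ✓), payload 110010.
Byte 4: 0xA0 = 10100000 (10xxxxxx ✓), payload 100000.
Concatenate: 001101110110010100000 = 0x6ECA0 (21 bits → U+6ECA0).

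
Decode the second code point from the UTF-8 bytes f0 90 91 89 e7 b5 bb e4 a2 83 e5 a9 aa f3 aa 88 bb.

Offset 0: leading byte 0xF0 = 11110000 → 4-byte char #1 = F0 90 91 89.
Offset 4: leading byte 0xE7 = 11100111 → 3-byte char #2 = E7 B5 BB.
Leading byte 0xE7 = 11100111 matches 1110xxxx → 3-byte sequence.
Byte 1: 0xE7 = 11100111, payload 0111 (4 bits).
Byte 2: 0xB5 = 10110101 (10xxxxxx ✓), payload 110101.
Byte 3: 0xBB = 10111011 (10xxxxxx ✓), payload 111011.
Concatenate: 0111110101111011 = 0x7D7B (16 bits → U+7D7B).

U+7D7B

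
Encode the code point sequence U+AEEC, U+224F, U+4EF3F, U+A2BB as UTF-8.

EA BB AC E2 89 8F F1 8E BC BF EA 8A BB

U+AEEC: 3-byte form → EA BB AC.
U+224F: 3-byte form → E2 89 8F.
U+4EF3F: 4-byte form → F1 8E BC BF.
U+A2BB: 3-byte form → EA 8A BB.
Concatenated (13 bytes): EA BB AC E2 89 8F F1 8E BC BF EA 8A BB.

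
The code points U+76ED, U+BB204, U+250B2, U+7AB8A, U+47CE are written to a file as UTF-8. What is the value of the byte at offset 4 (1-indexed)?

1-indexed offset 4 is 0-indexed offset 3.
U+76ED → 3-byte form E7 9B AD at offsets 0–2.
U+BB204 → 4-byte form F2 BB 88 84 at offsets 3–6.
Offset 3 falls in char 2's range; it's byte 1 of F2 BB 88 84 = 0xF2.

0xF2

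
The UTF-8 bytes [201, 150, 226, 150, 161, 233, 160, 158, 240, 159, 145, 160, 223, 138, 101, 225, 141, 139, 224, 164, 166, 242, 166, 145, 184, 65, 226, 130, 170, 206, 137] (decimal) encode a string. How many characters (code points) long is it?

Byte at offset 0: 0xC9 = 11001001 → 2-byte char (#1). Advance 2.
Byte at offset 2: 0xE2 = 11100010 → 3-byte char (#2). Advance 3.
Byte at offset 5: 0xE9 = 11101001 → 3-byte char (#3). Advance 3.
Byte at offset 8: 0xF0 = 11110000 → 4-byte char (#4). Advance 4.
Byte at offset 12: 0xDF = 11011111 → 2-byte char (#5). Advance 2.
Byte at offset 14: 0x65 = 01100101 → 1-byte char (#6). Advance 1.
Byte at offset 15: 0xE1 = 11100001 → 3-byte char (#7). Advance 3.
Byte at offset 18: 0xE0 = 11100000 → 3-byte char (#8). Advance 3.
Byte at offset 21: 0xF2 = 11110010 → 4-byte char (#9). Advance 4.
Byte at offset 25: 0x41 = 01000001 → 1-byte char (#10). Advance 1.
Byte at offset 26: 0xE2 = 11100010 → 3-byte char (#11). Advance 3.
Byte at offset 29: 0xCE = 11001110 → 2-byte char (#12). Advance 2.
Reached end at offset 31 after 12 code points.

12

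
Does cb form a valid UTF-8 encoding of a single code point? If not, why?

Leading byte 0xCB = 11001011 → 2-byte form, but only 1 byte is present.

invalid (sequence truncated)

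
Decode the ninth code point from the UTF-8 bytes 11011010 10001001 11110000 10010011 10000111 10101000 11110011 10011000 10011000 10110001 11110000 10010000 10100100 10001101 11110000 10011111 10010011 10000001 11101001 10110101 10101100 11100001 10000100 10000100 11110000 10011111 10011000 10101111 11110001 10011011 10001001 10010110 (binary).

U+5B256

Offset 0: leading byte 0xDA = 11011010 → 2-byte char #1 = DA 89.
Offset 2: leading byte 0xF0 = 11110000 → 4-byte char #2 = F0 93 87 A8.
Offset 6: leading byte 0xF3 = 11110011 → 4-byte char #3 = F3 98 98 B1.
Offset 10: leading byte 0xF0 = 11110000 → 4-byte char #4 = F0 90 A4 8D.
Offset 14: leading byte 0xF0 = 11110000 → 4-byte char #5 = F0 9F 93 81.
Offset 18: leading byte 0xE9 = 11101001 → 3-byte char #6 = E9 B5 AC.
Offset 21: leading byte 0xE1 = 11100001 → 3-byte char #7 = E1 84 84.
Offset 24: leading byte 0xF0 = 11110000 → 4-byte char #8 = F0 9F 98 AF.
Offset 28: leading byte 0xF1 = 11110001 → 4-byte char #9 = F1 9B 89 96.
Leading byte 0xF1 = 11110001 matches 11110xxx → 4-byte sequence.
Byte 1: 0xF1 = 11110001, payload 001 (3 bits).
Byte 2: 0x9B = 10011011 (10xxxxxx ✓), payload 011011.
Byte 3: 0x89 = 10001001 (10xxxxxx ✓), payload 001001.
Byte 4: 0x96 = 10010110 (10xxxxxx ✓), payload 010110.
Concatenate: 001011011001001010110 = 0x5B256 (21 bits → U+5B256).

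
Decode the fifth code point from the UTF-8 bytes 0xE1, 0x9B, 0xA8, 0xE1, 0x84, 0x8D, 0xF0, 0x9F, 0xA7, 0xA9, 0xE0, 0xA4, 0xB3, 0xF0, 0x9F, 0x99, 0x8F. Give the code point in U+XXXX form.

U+1F64F

Offset 0: leading byte 0xE1 = 11100001 → 3-byte char #1 = E1 9B A8.
Offset 3: leading byte 0xE1 = 11100001 → 3-byte char #2 = E1 84 8D.
Offset 6: leading byte 0xF0 = 11110000 → 4-byte char #3 = F0 9F A7 A9.
Offset 10: leading byte 0xE0 = 11100000 → 3-byte char #4 = E0 A4 B3.
Offset 13: leading byte 0xF0 = 11110000 → 4-byte char #5 = F0 9F 99 8F.
Leading byte 0xF0 = 11110000 matches 11110xxx → 4-byte sequence.
Byte 1: 0xF0 = 11110000, payload 000 (3 bits).
Byte 2: 0x9F = 10011111 (10xxxxxx ✓), payload 011111.
Byte 3: 0x99 = 10011001 (10xxxxxx ✓), payload 011001.
Byte 4: 0x8F = 10001111 (10xxxxxx ✓), payload 001111.
Concatenate: 000011111011001001111 = 0x1F64F (21 bits → U+1F64F).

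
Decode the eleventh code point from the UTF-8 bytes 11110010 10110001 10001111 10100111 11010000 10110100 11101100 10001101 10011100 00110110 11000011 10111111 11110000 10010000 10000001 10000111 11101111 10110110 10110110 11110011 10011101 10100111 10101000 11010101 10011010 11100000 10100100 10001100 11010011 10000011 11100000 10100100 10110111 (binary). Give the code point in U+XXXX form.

U+04C3

Offset 0: leading byte 0xF2 = 11110010 → 4-byte char #1 = F2 B1 8F A7.
Offset 4: leading byte 0xD0 = 11010000 → 2-byte char #2 = D0 B4.
Offset 6: leading byte 0xEC = 11101100 → 3-byte char #3 = EC 8D 9C.
Offset 9: leading byte 0x36 = 00110110 → 1-byte char #4 = 36.
Offset 10: leading byte 0xC3 = 11000011 → 2-byte char #5 = C3 BF.
Offset 12: leading byte 0xF0 = 11110000 → 4-byte char #6 = F0 90 81 87.
Offset 16: leading byte 0xEF = 11101111 → 3-byte char #7 = EF B6 B6.
Offset 19: leading byte 0xF3 = 11110011 → 4-byte char #8 = F3 9D A7 A8.
Offset 23: leading byte 0xD5 = 11010101 → 2-byte char #9 = D5 9A.
Offset 25: leading byte 0xE0 = 11100000 → 3-byte char #10 = E0 A4 8C.
Offset 28: leading byte 0xD3 = 11010011 → 2-byte char #11 = D3 83.
Leading byte 0xD3 = 11010011 matches 110xxxxx → 2-byte sequence.
Byte 1: 0xD3 = 11010011, payload 10011 (5 bits).
Byte 2: 0x83 = 10000011 (10xxxxxx ✓), payload 000011.
Concatenate: 10011000011 = 0x4C3 (11 bits → U+04C3).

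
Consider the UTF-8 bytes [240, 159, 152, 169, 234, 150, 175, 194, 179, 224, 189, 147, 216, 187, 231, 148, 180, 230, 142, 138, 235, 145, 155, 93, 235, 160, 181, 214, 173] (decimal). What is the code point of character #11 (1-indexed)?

U+05AD

Offset 0: leading byte 0xF0 = 11110000 → 4-byte char #1 = F0 9F 98 A9.
Offset 4: leading byte 0xEA = 11101010 → 3-byte char #2 = EA 96 AF.
Offset 7: leading byte 0xC2 = 11000010 → 2-byte char #3 = C2 B3.
Offset 9: leading byte 0xE0 = 11100000 → 3-byte char #4 = E0 BD 93.
Offset 12: leading byte 0xD8 = 11011000 → 2-byte char #5 = D8 BB.
Offset 14: leading byte 0xE7 = 11100111 → 3-byte char #6 = E7 94 B4.
Offset 17: leading byte 0xE6 = 11100110 → 3-byte char #7 = E6 8E 8A.
Offset 20: leading byte 0xEB = 11101011 → 3-byte char #8 = EB 91 9B.
Offset 23: leading byte 0x5D = 01011101 → 1-byte char #9 = 5D.
Offset 24: leading byte 0xEB = 11101011 → 3-byte char #10 = EB A0 B5.
Offset 27: leading byte 0xD6 = 11010110 → 2-byte char #11 = D6 AD.
Leading byte 0xD6 = 11010110 matches 110xxxxx → 2-byte sequence.
Byte 1: 0xD6 = 11010110, payload 10110 (5 bits).
Byte 2: 0xAD = 10101101 (10xxxxxx ✓), payload 101101.
Concatenate: 10110101101 = 0x5AD (11 bits → U+05AD).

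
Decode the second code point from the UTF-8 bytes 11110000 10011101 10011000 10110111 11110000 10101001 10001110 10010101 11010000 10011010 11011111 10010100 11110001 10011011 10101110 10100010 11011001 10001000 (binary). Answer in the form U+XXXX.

U+29395

Offset 0: leading byte 0xF0 = 11110000 → 4-byte char #1 = F0 9D 98 B7.
Offset 4: leading byte 0xF0 = 11110000 → 4-byte char #2 = F0 A9 8E 95.
Leading byte 0xF0 = 11110000 matches 11110xxx → 4-byte sequence.
Byte 1: 0xF0 = 11110000, payload 000 (3 bits).
Byte 2: 0xA9 = 10101001 (10xxxxxx ✓), payload 101001.
Byte 3: 0x8E = 10001110 (10xxxxxx ✓), payload 001110.
Byte 4: 0x95 = 10010101 (10xxxxxx ✓), payload 010101.
Concatenate: 000101001001110010101 = 0x29395 (21 bits → U+29395).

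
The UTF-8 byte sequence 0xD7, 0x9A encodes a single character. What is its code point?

Leading byte 0xD7 = 11010111 matches 110xxxxx → 2-byte sequence.
Byte 1: 0xD7 = 11010111, payload 10111 (5 bits).
Byte 2: 0x9A = 10011010 (10xxxxxx ✓), payload 011010.
Concatenate: 10111011010 = 0x5DA (11 bits → U+05DA).

U+05DA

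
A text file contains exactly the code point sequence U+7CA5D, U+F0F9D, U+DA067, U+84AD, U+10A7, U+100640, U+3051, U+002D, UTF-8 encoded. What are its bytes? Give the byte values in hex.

F1 BC A9 9D F3 B0 BE 9D F3 9A 81 A7 E8 92 AD E1 82 A7 F4 80 99 80 E3 81 91 2D

U+7CA5D: 4-byte form → F1 BC A9 9D.
U+F0F9D: 4-byte form → F3 B0 BE 9D.
U+DA067: 4-byte form → F3 9A 81 A7.
U+84AD: 3-byte form → E8 92 AD.
U+10A7: 3-byte form → E1 82 A7.
U+100640: 4-byte form → F4 80 99 80.
U+3051: 3-byte form → E3 81 91.
U+002D: 1-byte form → 2D.
Concatenated (26 bytes): F1 BC A9 9D F3 B0 BE 9D F3 9A 81 A7 E8 92 AD E1 82 A7 F4 80 99 80 E3 81 91 2D.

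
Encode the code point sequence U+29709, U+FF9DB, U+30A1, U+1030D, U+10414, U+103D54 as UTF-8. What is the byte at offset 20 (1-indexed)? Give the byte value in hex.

1-indexed offset 20 is 0-indexed offset 19.
U+29709 → 4-byte form F0 A9 9C 89 at offsets 0–3.
U+FF9DB → 4-byte form F3 BF A7 9B at offsets 4–7.
U+30A1 → 3-byte form E3 82 A1 at offsets 8–10.
U+1030D → 4-byte form F0 90 8C 8D at offsets 11–14.
U+10414 → 4-byte form F0 90 90 94 at offsets 15–18.
U+103D54 → 4-byte form F4 83 B5 94 at offsets 19–22.
Offset 19 falls in char 6's range; it's byte 1 of F4 83 B5 94 = 0xF4.

0xF4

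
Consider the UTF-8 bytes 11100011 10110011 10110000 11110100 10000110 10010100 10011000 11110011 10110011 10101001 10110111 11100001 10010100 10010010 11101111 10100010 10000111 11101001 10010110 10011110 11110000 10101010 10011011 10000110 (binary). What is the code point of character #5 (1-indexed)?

U+F887

Offset 0: leading byte 0xE3 = 11100011 → 3-byte char #1 = E3 B3 B0.
Offset 3: leading byte 0xF4 = 11110100 → 4-byte char #2 = F4 86 94 98.
Offset 7: leading byte 0xF3 = 11110011 → 4-byte char #3 = F3 B3 A9 B7.
Offset 11: leading byte 0xE1 = 11100001 → 3-byte char #4 = E1 94 92.
Offset 14: leading byte 0xEF = 11101111 → 3-byte char #5 = EF A2 87.
Leading byte 0xEF = 11101111 matches 1110xxxx → 3-byte sequence.
Byte 1: 0xEF = 11101111, payload 1111 (4 bits).
Byte 2: 0xA2 = 10100010 (10xxxxxx ✓), payload 100010.
Byte 3: 0x87 = 10000111 (10xxxxxx ✓), payload 000111.
Concatenate: 1111100010000111 = 0xF887 (16 bits → U+F887).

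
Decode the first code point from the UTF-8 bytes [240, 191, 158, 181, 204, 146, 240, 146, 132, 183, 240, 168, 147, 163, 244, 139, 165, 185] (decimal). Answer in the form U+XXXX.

U+3F7B5

Offset 0: leading byte 0xF0 = 11110000 → 4-byte char #1 = F0 BF 9E B5.
Leading byte 0xF0 = 11110000 matches 11110xxx → 4-byte sequence.
Byte 1: 0xF0 = 11110000, payload 000 (3 bits).
Byte 2: 0xBF = 10111111 (10xxxxxx ✓), payload 111111.
Byte 3: 0x9E = 10011110 (10xxxxxx ✓), payload 011110.
Byte 4: 0xB5 = 10110101 (10xxxxxx ✓), payload 110101.
Concatenate: 000111111011110110101 = 0x3F7B5 (21 bits → U+3F7B5).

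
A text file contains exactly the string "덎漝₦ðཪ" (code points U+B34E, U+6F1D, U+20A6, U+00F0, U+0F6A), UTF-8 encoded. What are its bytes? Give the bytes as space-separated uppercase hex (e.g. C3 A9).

EB 8D 8E E6 BC 9D E2 82 A6 C3 B0 E0 BD AA

U+B34E: 3-byte form → EB 8D 8E.
U+6F1D: 3-byte form → E6 BC 9D.
U+20A6: 3-byte form → E2 82 A6.
U+00F0: 2-byte form → C3 B0.
U+0F6A: 3-byte form → E0 BD AA.
Concatenated (14 bytes): EB 8D 8E E6 BC 9D E2 82 A6 C3 B0 E0 BD AA.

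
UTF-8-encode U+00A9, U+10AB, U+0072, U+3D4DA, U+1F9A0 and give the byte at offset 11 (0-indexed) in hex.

0x9F

U+00A9 → 2-byte form C2 A9 at offsets 0–1.
U+10AB → 3-byte form E1 82 AB at offsets 2–4.
U+0072 → 1-byte form 72 at offsets 5–5.
U+3D4DA → 4-byte form F0 BD 93 9A at offsets 6–9.
U+1F9A0 → 4-byte form F0 9F A6 A0 at offsets 10–13.
Offset 11 falls in char 5's range; it's byte 2 of F0 9F A6 A0 = 0x9F.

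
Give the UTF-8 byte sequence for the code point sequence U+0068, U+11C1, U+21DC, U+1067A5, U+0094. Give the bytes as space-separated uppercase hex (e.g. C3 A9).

68 E1 87 81 E2 87 9C F4 86 9E A5 C2 94

U+0068: 1-byte form → 68.
U+11C1: 3-byte form → E1 87 81.
U+21DC: 3-byte form → E2 87 9C.
U+1067A5: 4-byte form → F4 86 9E A5.
U+0094: 2-byte form → C2 94.
Concatenated (13 bytes): 68 E1 87 81 E2 87 9C F4 86 9E A5 C2 94.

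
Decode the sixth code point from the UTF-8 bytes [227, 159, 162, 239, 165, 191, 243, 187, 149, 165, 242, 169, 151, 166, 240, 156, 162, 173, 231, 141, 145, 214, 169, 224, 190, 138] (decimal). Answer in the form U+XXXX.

U+7351

Offset 0: leading byte 0xE3 = 11100011 → 3-byte char #1 = E3 9F A2.
Offset 3: leading byte 0xEF = 11101111 → 3-byte char #2 = EF A5 BF.
Offset 6: leading byte 0xF3 = 11110011 → 4-byte char #3 = F3 BB 95 A5.
Offset 10: leading byte 0xF2 = 11110010 → 4-byte char #4 = F2 A9 97 A6.
Offset 14: leading byte 0xF0 = 11110000 → 4-byte char #5 = F0 9C A2 AD.
Offset 18: leading byte 0xE7 = 11100111 → 3-byte char #6 = E7 8D 91.
Leading byte 0xE7 = 11100111 matches 1110xxxx → 3-byte sequence.
Byte 1: 0xE7 = 11100111, payload 0111 (4 bits).
Byte 2: 0x8D = 10001101 (10xxxxxx ✓), payload 001101.
Byte 3: 0x91 = 10010001 (10xxxxxx ✓), payload 010001.
Concatenate: 0111001101010001 = 0x7351 (16 bits → U+7351).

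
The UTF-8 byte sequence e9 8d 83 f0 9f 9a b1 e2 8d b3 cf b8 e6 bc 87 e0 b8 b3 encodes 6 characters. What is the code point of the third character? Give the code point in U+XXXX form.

U+2373

Offset 0: leading byte 0xE9 = 11101001 → 3-byte char #1 = E9 8D 83.
Offset 3: leading byte 0xF0 = 11110000 → 4-byte char #2 = F0 9F 9A B1.
Offset 7: leading byte 0xE2 = 11100010 → 3-byte char #3 = E2 8D B3.
Leading byte 0xE2 = 11100010 matches 1110xxxx → 3-byte sequence.
Byte 1: 0xE2 = 11100010, payload 0010 (4 bits).
Byte 2: 0x8D = 10001101 (10xxxxxx ✓), payload 001101.
Byte 3: 0xB3 = 10110011 (10xxxxxx ✓), payload 110011.
Concatenate: 0010001101110011 = 0x2373 (16 bits → U+2373).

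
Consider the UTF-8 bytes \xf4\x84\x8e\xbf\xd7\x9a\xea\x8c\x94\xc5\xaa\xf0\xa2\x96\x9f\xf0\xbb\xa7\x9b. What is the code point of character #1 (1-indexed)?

U+1043BF

Offset 0: leading byte 0xF4 = 11110100 → 4-byte char #1 = F4 84 8E BF.
Leading byte 0xF4 = 11110100 matches 11110xxx → 4-byte sequence.
Byte 1: 0xF4 = 11110100, payload 100 (3 bits).
Byte 2: 0x84 = 10000100 (10xxxxxx ✓), payload 000100.
Byte 3: 0x8E = 10001110 (10xxxxxx ✓), payload 001110.
Byte 4: 0xBF = 10111111 (10xxxxxx ✓), payload 111111.
Concatenate: 100000100001110111111 = 0x1043BF (21 bits → U+1043BF).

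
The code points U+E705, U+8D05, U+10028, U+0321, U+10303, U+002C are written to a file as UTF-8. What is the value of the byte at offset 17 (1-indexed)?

0x2C

1-indexed offset 17 is 0-indexed offset 16.
U+E705 → 3-byte form EE 9C 85 at offsets 0–2.
U+8D05 → 3-byte form E8 B4 85 at offsets 3–5.
U+10028 → 4-byte form F0 90 80 A8 at offsets 6–9.
U+0321 → 2-byte form CC A1 at offsets 10–11.
U+10303 → 4-byte form F0 90 8C 83 at offsets 12–15.
U+002C → 1-byte form 2C at offsets 16–16.
Offset 16 falls in char 6's range; it's byte 1 of 2C = 0x2C.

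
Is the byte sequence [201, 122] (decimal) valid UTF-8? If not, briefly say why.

invalid (non-continuation byte where continuation expected)

Leading byte 0xC9 = 11001001 → 2-byte form.
Byte 2 is 0x7A = 01111010, which is not 10xxxxxx — expected a continuation byte.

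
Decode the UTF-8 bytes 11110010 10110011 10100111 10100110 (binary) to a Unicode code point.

U+B39E6

Leading byte 0xF2 = 11110010 matches 11110xxx → 4-byte sequence.
Byte 1: 0xF2 = 11110010, payload 010 (3 bits).
Byte 2: 0xB3 = 10110011 (10xxxxxx ✓), payload 110011.
Byte 3: 0xA7 = 10100111 (10xxxxxx ✓), payload 100111.
Byte 4: 0xA6 = 10100110 (10xxxxxx ✓), payload 100110.
Concatenate: 010110011100111100110 = 0xB39E6 (21 bits → U+B39E6).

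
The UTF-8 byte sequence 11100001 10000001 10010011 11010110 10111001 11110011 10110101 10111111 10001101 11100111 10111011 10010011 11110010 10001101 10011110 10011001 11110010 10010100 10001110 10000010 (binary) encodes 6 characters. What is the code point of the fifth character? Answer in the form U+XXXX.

U+8D799

Offset 0: leading byte 0xE1 = 11100001 → 3-byte char #1 = E1 81 93.
Offset 3: leading byte 0xD6 = 11010110 → 2-byte char #2 = D6 B9.
Offset 5: leading byte 0xF3 = 11110011 → 4-byte char #3 = F3 B5 BF 8D.
Offset 9: leading byte 0xE7 = 11100111 → 3-byte char #4 = E7 BB 93.
Offset 12: leading byte 0xF2 = 11110010 → 4-byte char #5 = F2 8D 9E 99.
Leading byte 0xF2 = 11110010 matches 11110xxx → 4-byte sequence.
Byte 1: 0xF2 = 11110010, payload 010 (3 bits).
Byte 2: 0x8D = 10001101 (10xxxxxx ✓), payload 001101.
Byte 3: 0x9E = 10011110 (10xxxxxx ✓), payload 011110.
Byte 4: 0x99 = 10011001 (10xxxxxx ✓), payload 011001.
Concatenate: 010001101011110011001 = 0x8D799 (21 bits → U+8D799).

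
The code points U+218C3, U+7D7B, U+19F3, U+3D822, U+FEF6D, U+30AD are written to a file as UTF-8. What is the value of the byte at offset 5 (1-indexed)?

0xE7

1-indexed offset 5 is 0-indexed offset 4.
U+218C3 → 4-byte form F0 A1 A3 83 at offsets 0–3.
U+7D7B → 3-byte form E7 B5 BB at offsets 4–6.
Offset 4 falls in char 2's range; it's byte 1 of E7 B5 BB = 0xE7.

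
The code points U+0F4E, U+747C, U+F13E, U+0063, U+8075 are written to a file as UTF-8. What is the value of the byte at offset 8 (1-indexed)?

1-indexed offset 8 is 0-indexed offset 7.
U+0F4E → 3-byte form E0 BD 8E at offsets 0–2.
U+747C → 3-byte form E7 91 BC at offsets 3–5.
U+F13E → 3-byte form EF 84 BE at offsets 6–8.
Offset 7 falls in char 3's range; it's byte 2 of EF 84 BE = 0x84.

0x84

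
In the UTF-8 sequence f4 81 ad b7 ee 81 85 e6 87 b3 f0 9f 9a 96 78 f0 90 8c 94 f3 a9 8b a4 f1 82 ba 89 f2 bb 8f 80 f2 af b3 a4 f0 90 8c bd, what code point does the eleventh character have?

U+1033D

Offset 0: leading byte 0xF4 = 11110100 → 4-byte char #1 = F4 81 AD B7.
Offset 4: leading byte 0xEE = 11101110 → 3-byte char #2 = EE 81 85.
Offset 7: leading byte 0xE6 = 11100110 → 3-byte char #3 = E6 87 B3.
Offset 10: leading byte 0xF0 = 11110000 → 4-byte char #4 = F0 9F 9A 96.
Offset 14: leading byte 0x78 = 01111000 → 1-byte char #5 = 78.
Offset 15: leading byte 0xF0 = 11110000 → 4-byte char #6 = F0 90 8C 94.
Offset 19: leading byte 0xF3 = 11110011 → 4-byte char #7 = F3 A9 8B A4.
Offset 23: leading byte 0xF1 = 11110001 → 4-byte char #8 = F1 82 BA 89.
Offset 27: leading byte 0xF2 = 11110010 → 4-byte char #9 = F2 BB 8F 80.
Offset 31: leading byte 0xF2 = 11110010 → 4-byte char #10 = F2 AF B3 A4.
Offset 35: leading byte 0xF0 = 11110000 → 4-byte char #11 = F0 90 8C BD.
Leading byte 0xF0 = 11110000 matches 11110xxx → 4-byte sequence.
Byte 1: 0xF0 = 11110000, payload 000 (3 bits).
Byte 2: 0x90 = 10010000 (10xxxxxx ✓), payload 010000.
Byte 3: 0x8C = 10001100 (10xxxxxx ✓), payload 001100.
Byte 4: 0xBD = 10111101 (10xxxxxx ✓), payload 111101.
Concatenate: 000010000001100111101 = 0x1033D (21 bits → U+1033D).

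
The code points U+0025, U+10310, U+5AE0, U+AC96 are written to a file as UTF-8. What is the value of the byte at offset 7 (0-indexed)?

0xA0

U+0025 → 1-byte form 25 at offsets 0–0.
U+10310 → 4-byte form F0 90 8C 90 at offsets 1–4.
U+5AE0 → 3-byte form E5 AB A0 at offsets 5–7.
Offset 7 falls in char 3's range; it's byte 3 of E5 AB A0 = 0xA0.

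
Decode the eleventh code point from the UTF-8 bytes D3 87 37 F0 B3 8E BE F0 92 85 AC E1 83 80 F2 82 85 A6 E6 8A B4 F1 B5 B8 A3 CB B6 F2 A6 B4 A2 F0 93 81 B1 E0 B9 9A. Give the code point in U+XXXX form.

Offset 0: leading byte 0xD3 = 11010011 → 2-byte char #1 = D3 87.
Offset 2: leading byte 0x37 = 00110111 → 1-byte char #2 = 37.
Offset 3: leading byte 0xF0 = 11110000 → 4-byte char #3 = F0 B3 8E BE.
Offset 7: leading byte 0xF0 = 11110000 → 4-byte char #4 = F0 92 85 AC.
Offset 11: leading byte 0xE1 = 11100001 → 3-byte char #5 = E1 83 80.
Offset 14: leading byte 0xF2 = 11110010 → 4-byte char #6 = F2 82 85 A6.
Offset 18: leading byte 0xE6 = 11100110 → 3-byte char #7 = E6 8A B4.
Offset 21: leading byte 0xF1 = 11110001 → 4-byte char #8 = F1 B5 B8 A3.
Offset 25: leading byte 0xCB = 11001011 → 2-byte char #9 = CB B6.
Offset 27: leading byte 0xF2 = 11110010 → 4-byte char #10 = F2 A6 B4 A2.
Offset 31: leading byte 0xF0 = 11110000 → 4-byte char #11 = F0 93 81 B1.
Leading byte 0xF0 = 11110000 matches 11110xxx → 4-byte sequence.
Byte 1: 0xF0 = 11110000, payload 000 (3 bits).
Byte 2: 0x93 = 10010011 (10xxxxxx ✓), payload 010011.
Byte 3: 0x81 = 10000001 (10xxxxxx ✓), payload 000001.
Byte 4: 0xB1 = 10110001 (10xxxxxx ✓), payload 110001.
Concatenate: 000010011000001110001 = 0x13071 (21 bits → U+13071).

U+13071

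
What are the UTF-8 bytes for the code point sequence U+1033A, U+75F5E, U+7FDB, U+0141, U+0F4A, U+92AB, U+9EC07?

U+1033A: 4-byte form → F0 90 8C BA.
U+75F5E: 4-byte form → F1 B5 BD 9E.
U+7FDB: 3-byte form → E7 BF 9B.
U+0141: 2-byte form → C5 81.
U+0F4A: 3-byte form → E0 BD 8A.
U+92AB: 3-byte form → E9 8A AB.
U+9EC07: 4-byte form → F2 9E B0 87.
Concatenated (23 bytes): F0 90 8C BA F1 B5 BD 9E E7 BF 9B C5 81 E0 BD 8A E9 8A AB F2 9E B0 87.

F0 90 8C BA F1 B5 BD 9E E7 BF 9B C5 81 E0 BD 8A E9 8A AB F2 9E B0 87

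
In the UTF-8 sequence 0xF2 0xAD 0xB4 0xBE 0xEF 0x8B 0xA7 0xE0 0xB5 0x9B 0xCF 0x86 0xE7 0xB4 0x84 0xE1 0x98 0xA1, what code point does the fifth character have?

U+7D04

Offset 0: leading byte 0xF2 = 11110010 → 4-byte char #1 = F2 AD B4 BE.
Offset 4: leading byte 0xEF = 11101111 → 3-byte char #2 = EF 8B A7.
Offset 7: leading byte 0xE0 = 11100000 → 3-byte char #3 = E0 B5 9B.
Offset 10: leading byte 0xCF = 11001111 → 2-byte char #4 = CF 86.
Offset 12: leading byte 0xE7 = 11100111 → 3-byte char #5 = E7 B4 84.
Leading byte 0xE7 = 11100111 matches 1110xxxx → 3-byte sequence.
Byte 1: 0xE7 = 11100111, payload 0111 (4 bits).
Byte 2: 0xB4 = 10110100 (10xxxxxx ✓), payload 110100.
Byte 3: 0x84 = 10000100 (10xxxxxx ✓), payload 000100.
Concatenate: 0111110100000100 = 0x7D04 (16 bits → U+7D04).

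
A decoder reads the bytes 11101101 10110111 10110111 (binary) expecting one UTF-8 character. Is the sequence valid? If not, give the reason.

Structurally a 3-byte sequence; payload = 0xDDF7.
But 0xDDF7 is in U+D800–U+DFFF, the surrogate range. Surrogates are not Unicode scalar values and are forbidden in UTF-8.

invalid (encodes a surrogate (U+D800–U+DFFF))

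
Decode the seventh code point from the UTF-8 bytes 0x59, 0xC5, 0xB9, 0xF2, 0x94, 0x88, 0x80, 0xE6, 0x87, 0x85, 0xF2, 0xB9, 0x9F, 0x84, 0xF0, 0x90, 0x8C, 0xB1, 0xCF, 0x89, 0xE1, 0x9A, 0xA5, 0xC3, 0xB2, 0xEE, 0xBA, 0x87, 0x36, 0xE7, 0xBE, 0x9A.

U+03C9

Offset 0: leading byte 0x59 = 01011001 → 1-byte char #1 = 59.
Offset 1: leading byte 0xC5 = 11000101 → 2-byte char #2 = C5 B9.
Offset 3: leading byte 0xF2 = 11110010 → 4-byte char #3 = F2 94 88 80.
Offset 7: leading byte 0xE6 = 11100110 → 3-byte char #4 = E6 87 85.
Offset 10: leading byte 0xF2 = 11110010 → 4-byte char #5 = F2 B9 9F 84.
Offset 14: leading byte 0xF0 = 11110000 → 4-byte char #6 = F0 90 8C B1.
Offset 18: leading byte 0xCF = 11001111 → 2-byte char #7 = CF 89.
Leading byte 0xCF = 11001111 matches 110xxxxx → 2-byte sequence.
Byte 1: 0xCF = 11001111, payload 01111 (5 bits).
Byte 2: 0x89 = 10001001 (10xxxxxx ✓), payload 001001.
Concatenate: 01111001001 = 0x3C9 (11 bits → U+03C9).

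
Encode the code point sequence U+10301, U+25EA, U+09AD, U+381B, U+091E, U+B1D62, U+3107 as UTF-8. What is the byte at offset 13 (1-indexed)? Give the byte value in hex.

0x9B

1-indexed offset 13 is 0-indexed offset 12.
U+10301 → 4-byte form F0 90 8C 81 at offsets 0–3.
U+25EA → 3-byte form E2 97 AA at offsets 4–6.
U+09AD → 3-byte form E0 A6 AD at offsets 7–9.
U+381B → 3-byte form E3 A0 9B at offsets 10–12.
Offset 12 falls in char 4's range; it's byte 3 of E3 A0 9B = 0x9B.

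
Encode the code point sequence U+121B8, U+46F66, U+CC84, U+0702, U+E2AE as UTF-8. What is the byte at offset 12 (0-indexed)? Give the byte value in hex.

0x82

U+121B8 → 4-byte form F0 92 86 B8 at offsets 0–3.
U+46F66 → 4-byte form F1 86 BD A6 at offsets 4–7.
U+CC84 → 3-byte form EC B2 84 at offsets 8–10.
U+0702 → 2-byte form DC 82 at offsets 11–12.
Offset 12 falls in char 4's range; it's byte 2 of DC 82 = 0x82.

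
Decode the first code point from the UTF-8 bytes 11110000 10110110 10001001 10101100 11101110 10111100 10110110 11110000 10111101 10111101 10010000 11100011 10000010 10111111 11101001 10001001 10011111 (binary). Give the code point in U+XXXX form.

Offset 0: leading byte 0xF0 = 11110000 → 4-byte char #1 = F0 B6 89 AC.
Leading byte 0xF0 = 11110000 matches 11110xxx → 4-byte sequence.
Byte 1: 0xF0 = 11110000, payload 000 (3 bits).
Byte 2: 0xB6 = 10110110 (10xxxxxx ✓), payload 110110.
Byte 3: 0x89 = 10001001 (10xxxxxx ✓), payload 001001.
Byte 4: 0xAC = 10101100 (10xxxxxx ✓), payload 101100.
Concatenate: 000110110001001101100 = 0x3626C (21 bits → U+3626C).

U+3626C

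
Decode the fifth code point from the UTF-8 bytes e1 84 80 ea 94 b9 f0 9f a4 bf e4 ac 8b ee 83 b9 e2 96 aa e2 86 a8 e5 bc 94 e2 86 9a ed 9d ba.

Offset 0: leading byte 0xE1 = 11100001 → 3-byte char #1 = E1 84 80.
Offset 3: leading byte 0xEA = 11101010 → 3-byte char #2 = EA 94 B9.
Offset 6: leading byte 0xF0 = 11110000 → 4-byte char #3 = F0 9F A4 BF.
Offset 10: leading byte 0xE4 = 11100100 → 3-byte char #4 = E4 AC 8B.
Offset 13: leading byte 0xEE = 11101110 → 3-byte char #5 = EE 83 B9.
Leading byte 0xEE = 11101110 matches 1110xxxx → 3-byte sequence.
Byte 1: 0xEE = 11101110, payload 1110 (4 bits).
Byte 2: 0x83 = 10000011 (10xxxxxx ✓), payload 000011.
Byte 3: 0xB9 = 10111001 (10xxxxxx ✓), payload 111001.
Concatenate: 1110000011111001 = 0xE0F9 (16 bits → U+E0F9).

U+E0F9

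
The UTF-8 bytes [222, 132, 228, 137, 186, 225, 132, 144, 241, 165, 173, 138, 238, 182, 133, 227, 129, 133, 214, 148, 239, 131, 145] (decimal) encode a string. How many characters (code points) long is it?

8

Byte at offset 0: 0xDE = 11011110 → 2-byte char (#1). Advance 2.
Byte at offset 2: 0xE4 = 11100100 → 3-byte char (#2). Advance 3.
Byte at offset 5: 0xE1 = 11100001 → 3-byte char (#3). Advance 3.
Byte at offset 8: 0xF1 = 11110001 → 4-byte char (#4). Advance 4.
Byte at offset 12: 0xEE = 11101110 → 3-byte char (#5). Advance 3.
Byte at offset 15: 0xE3 = 11100011 → 3-byte char (#6). Advance 3.
Byte at offset 18: 0xD6 = 11010110 → 2-byte char (#7). Advance 2.
Byte at offset 20: 0xEF = 11101111 → 3-byte char (#8). Advance 3.
Reached end at offset 23 after 8 code points.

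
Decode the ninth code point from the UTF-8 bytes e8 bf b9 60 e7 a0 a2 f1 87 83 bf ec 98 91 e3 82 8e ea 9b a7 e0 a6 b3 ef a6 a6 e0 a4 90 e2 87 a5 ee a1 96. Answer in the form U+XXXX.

Offset 0: leading byte 0xE8 = 11101000 → 3-byte char #1 = E8 BF B9.
Offset 3: leading byte 0x60 = 01100000 → 1-byte char #2 = 60.
Offset 4: leading byte 0xE7 = 11100111 → 3-byte char #3 = E7 A0 A2.
Offset 7: leading byte 0xF1 = 11110001 → 4-byte char #4 = F1 87 83 BF.
Offset 11: leading byte 0xEC = 11101100 → 3-byte char #5 = EC 98 91.
Offset 14: leading byte 0xE3 = 11100011 → 3-byte char #6 = E3 82 8E.
Offset 17: leading byte 0xEA = 11101010 → 3-byte char #7 = EA 9B A7.
Offset 20: leading byte 0xE0 = 11100000 → 3-byte char #8 = E0 A6 B3.
Offset 23: leading byte 0xEF = 11101111 → 3-byte char #9 = EF A6 A6.
Leading byte 0xEF = 11101111 matches 1110xxxx → 3-byte sequence.
Byte 1: 0xEF = 11101111, payload 1111 (4 bits).
Byte 2: 0xA6 = 10100110 (10xxxxxx ✓), payload 100110.
Byte 3: 0xA6 = 10100110 (10xxxxxx ✓), payload 100110.
Concatenate: 1111100110100110 = 0xF9A6 (16 bits → U+F9A6).

U+F9A6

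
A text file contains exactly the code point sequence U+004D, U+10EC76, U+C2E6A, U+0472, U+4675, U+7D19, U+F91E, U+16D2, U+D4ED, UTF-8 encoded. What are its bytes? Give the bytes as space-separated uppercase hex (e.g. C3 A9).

U+004D: 1-byte form → 4D.
U+10EC76: 4-byte form → F4 8E B1 B6.
U+C2E6A: 4-byte form → F3 82 B9 AA.
U+0472: 2-byte form → D1 B2.
U+4675: 3-byte form → E4 99 B5.
U+7D19: 3-byte form → E7 B4 99.
U+F91E: 3-byte form → EF A4 9E.
U+16D2: 3-byte form → E1 9B 92.
U+D4ED: 3-byte form → ED 93 AD.
Concatenated (26 bytes): 4D F4 8E B1 B6 F3 82 B9 AA D1 B2 E4 99 B5 E7 B4 99 EF A4 9E E1 9B 92 ED 93 AD.

4D F4 8E B1 B6 F3 82 B9 AA D1 B2 E4 99 B5 E7 B4 99 EF A4 9E E1 9B 92 ED 93 AD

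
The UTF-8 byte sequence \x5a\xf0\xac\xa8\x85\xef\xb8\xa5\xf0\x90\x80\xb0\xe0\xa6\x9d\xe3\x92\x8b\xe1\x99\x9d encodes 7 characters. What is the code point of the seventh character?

U+165D

Offset 0: leading byte 0x5A = 01011010 → 1-byte char #1 = 5A.
Offset 1: leading byte 0xF0 = 11110000 → 4-byte char #2 = F0 AC A8 85.
Offset 5: leading byte 0xEF = 11101111 → 3-byte char #3 = EF B8 A5.
Offset 8: leading byte 0xF0 = 11110000 → 4-byte char #4 = F0 90 80 B0.
Offset 12: leading byte 0xE0 = 11100000 → 3-byte char #5 = E0 A6 9D.
Offset 15: leading byte 0xE3 = 11100011 → 3-byte char #6 = E3 92 8B.
Offset 18: leading byte 0xE1 = 11100001 → 3-byte char #7 = E1 99 9D.
Leading byte 0xE1 = 11100001 matches 1110xxxx → 3-byte sequence.
Byte 1: 0xE1 = 11100001, payload 0001 (4 bits).
Byte 2: 0x99 = 10011001 (10xxxxxx ✓), payload 011001.
Byte 3: 0x9D = 10011101 (10xxxxxx ✓), payload 011101.
Concatenate: 0001011001011101 = 0x165D (16 bits → U+165D).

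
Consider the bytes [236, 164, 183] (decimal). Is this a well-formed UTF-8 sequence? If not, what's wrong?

Leading byte 0xEC = 11101100 → 3-byte form.
Continuation bytes 0xA4=10100100, 0xB7=10110111 all match 10xxxxxx.
Decoded value 0xC937 is ≥ 0x800 (shortest form) and not a surrogate.

valid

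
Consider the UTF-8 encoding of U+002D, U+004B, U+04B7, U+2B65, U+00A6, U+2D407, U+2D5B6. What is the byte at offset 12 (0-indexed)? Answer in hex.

0x87

U+002D → 1-byte form 2D at offsets 0–0.
U+004B → 1-byte form 4B at offsets 1–1.
U+04B7 → 2-byte form D2 B7 at offsets 2–3.
U+2B65 → 3-byte form E2 AD A5 at offsets 4–6.
U+00A6 → 2-byte form C2 A6 at offsets 7–8.
U+2D407 → 4-byte form F0 AD 90 87 at offsets 9–12.
Offset 12 falls in char 6's range; it's byte 4 of F0 AD 90 87 = 0x87.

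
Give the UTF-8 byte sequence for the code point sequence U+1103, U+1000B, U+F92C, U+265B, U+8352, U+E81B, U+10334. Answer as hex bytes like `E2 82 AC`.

E1 84 83 F0 90 80 8B EF A4 AC E2 99 9B E8 8D 92 EE A0 9B F0 90 8C B4

U+1103: 3-byte form → E1 84 83.
U+1000B: 4-byte form → F0 90 80 8B.
U+F92C: 3-byte form → EF A4 AC.
U+265B: 3-byte form → E2 99 9B.
U+8352: 3-byte form → E8 8D 92.
U+E81B: 3-byte form → EE A0 9B.
U+10334: 4-byte form → F0 90 8C B4.
Concatenated (23 bytes): E1 84 83 F0 90 80 8B EF A4 AC E2 99 9B E8 8D 92 EE A0 9B F0 90 8C B4.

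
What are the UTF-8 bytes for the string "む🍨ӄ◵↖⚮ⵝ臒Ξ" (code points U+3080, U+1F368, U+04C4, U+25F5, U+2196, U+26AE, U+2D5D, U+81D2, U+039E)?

U+3080: 3-byte form → E3 82 80.
U+1F368: 4-byte form → F0 9F 8D A8.
U+04C4: 2-byte form → D3 84.
U+25F5: 3-byte form → E2 97 B5.
U+2196: 3-byte form → E2 86 96.
U+26AE: 3-byte form → E2 9A AE.
U+2D5D: 3-byte form → E2 B5 9D.
U+81D2: 3-byte form → E8 87 92.
U+039E: 2-byte form → CE 9E.
Concatenated (26 bytes): E3 82 80 F0 9F 8D A8 D3 84 E2 97 B5 E2 86 96 E2 9A AE E2 B5 9D E8 87 92 CE 9E.

E3 82 80 F0 9F 8D A8 D3 84 E2 97 B5 E2 86 96 E2 9A AE E2 B5 9D E8 87 92 CE 9E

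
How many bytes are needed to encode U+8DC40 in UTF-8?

4

U+8DC40 = 0x8DC40. UTF-8 uses 1 byte below 0x80, 2 below 0x800, 3 below 0x10000, 4 up to 0x10FFFF. 0x8DC40 is in U+10000–U+10FFFF → 4 bytes.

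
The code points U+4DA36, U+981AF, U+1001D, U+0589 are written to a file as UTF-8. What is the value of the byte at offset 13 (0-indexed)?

0x89

U+4DA36 → 4-byte form F1 8D A8 B6 at offsets 0–3.
U+981AF → 4-byte form F2 98 86 AF at offsets 4–7.
U+1001D → 4-byte form F0 90 80 9D at offsets 8–11.
U+0589 → 2-byte form D6 89 at offsets 12–13.
Offset 13 falls in char 4's range; it's byte 2 of D6 89 = 0x89.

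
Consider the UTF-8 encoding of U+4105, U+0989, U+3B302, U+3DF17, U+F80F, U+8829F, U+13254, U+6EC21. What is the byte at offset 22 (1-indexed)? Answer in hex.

0xF0

1-indexed offset 22 is 0-indexed offset 21.
U+4105 → 3-byte form E4 84 85 at offsets 0–2.
U+0989 → 3-byte form E0 A6 89 at offsets 3–5.
U+3B302 → 4-byte form F0 BB 8C 82 at offsets 6–9.
U+3DF17 → 4-byte form F0 BD BC 97 at offsets 10–13.
U+F80F → 3-byte form EF A0 8F at offsets 14–16.
U+8829F → 4-byte form F2 88 8A 9F at offsets 17–20.
U+13254 → 4-byte form F0 93 89 94 at offsets 21–24.
Offset 21 falls in char 7's range; it's byte 1 of F0 93 89 94 = 0xF0.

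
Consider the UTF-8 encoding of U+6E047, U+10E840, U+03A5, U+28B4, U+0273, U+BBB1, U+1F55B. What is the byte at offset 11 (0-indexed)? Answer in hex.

U+6E047 → 4-byte form F1 AE 81 87 at offsets 0–3.
U+10E840 → 4-byte form F4 8E A1 80 at offsets 4–7.
U+03A5 → 2-byte form CE A5 at offsets 8–9.
U+28B4 → 3-byte form E2 A2 B4 at offsets 10–12.
Offset 11 falls in char 4's range; it's byte 2 of E2 A2 B4 = 0xA2.

0xA2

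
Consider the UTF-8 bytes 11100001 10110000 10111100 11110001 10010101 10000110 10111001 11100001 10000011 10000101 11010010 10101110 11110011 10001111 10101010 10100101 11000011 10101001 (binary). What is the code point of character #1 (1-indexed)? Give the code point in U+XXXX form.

U+1C3C

Offset 0: leading byte 0xE1 = 11100001 → 3-byte char #1 = E1 B0 BC.
Leading byte 0xE1 = 11100001 matches 1110xxxx → 3-byte sequence.
Byte 1: 0xE1 = 11100001, payload 0001 (4 bits).
Byte 2: 0xB0 = 10110000 (10xxxxxx ✓), payload 110000.
Byte 3: 0xBC = 10111100 (10xxxxxx ✓), payload 111100.
Concatenate: 0001110000111100 = 0x1C3C (16 bits → U+1C3C).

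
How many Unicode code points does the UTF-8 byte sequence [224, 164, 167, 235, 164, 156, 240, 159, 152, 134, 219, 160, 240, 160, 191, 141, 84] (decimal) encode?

Byte at offset 0: 0xE0 = 11100000 → 3-byte char (#1). Advance 3.
Byte at offset 3: 0xEB = 11101011 → 3-byte char (#2). Advance 3.
Byte at offset 6: 0xF0 = 11110000 → 4-byte char (#3). Advance 4.
Byte at offset 10: 0xDB = 11011011 → 2-byte char (#4). Advance 2.
Byte at offset 12: 0xF0 = 11110000 → 4-byte char (#5). Advance 4.
Byte at offset 16: 0x54 = 01010100 → 1-byte char (#6). Advance 1.
Reached end at offset 17 after 6 code points.

6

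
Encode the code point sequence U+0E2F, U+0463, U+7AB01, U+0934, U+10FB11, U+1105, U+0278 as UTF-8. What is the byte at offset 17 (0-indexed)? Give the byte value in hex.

0x84

U+0E2F → 3-byte form E0 B8 AF at offsets 0–2.
U+0463 → 2-byte form D1 A3 at offsets 3–4.
U+7AB01 → 4-byte form F1 BA AC 81 at offsets 5–8.
U+0934 → 3-byte form E0 A4 B4 at offsets 9–11.
U+10FB11 → 4-byte form F4 8F AC 91 at offsets 12–15.
U+1105 → 3-byte form E1 84 85 at offsets 16–18.
Offset 17 falls in char 6's range; it's byte 2 of E1 84 85 = 0x84.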